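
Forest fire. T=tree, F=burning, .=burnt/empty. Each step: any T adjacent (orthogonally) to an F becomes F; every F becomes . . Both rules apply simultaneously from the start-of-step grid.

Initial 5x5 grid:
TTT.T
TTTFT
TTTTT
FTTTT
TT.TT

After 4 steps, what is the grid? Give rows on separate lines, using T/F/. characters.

Step 1: 6 trees catch fire, 2 burn out
  TTT.T
  TTF.F
  FTTFT
  .FTTT
  FT.TT
Step 2: 10 trees catch fire, 6 burn out
  TTF.F
  FF...
  .FF.F
  ..FFT
  .F.TT
Step 3: 4 trees catch fire, 10 burn out
  FF...
  .....
  .....
  ....F
  ...FT
Step 4: 1 trees catch fire, 4 burn out
  .....
  .....
  .....
  .....
  ....F

.....
.....
.....
.....
....F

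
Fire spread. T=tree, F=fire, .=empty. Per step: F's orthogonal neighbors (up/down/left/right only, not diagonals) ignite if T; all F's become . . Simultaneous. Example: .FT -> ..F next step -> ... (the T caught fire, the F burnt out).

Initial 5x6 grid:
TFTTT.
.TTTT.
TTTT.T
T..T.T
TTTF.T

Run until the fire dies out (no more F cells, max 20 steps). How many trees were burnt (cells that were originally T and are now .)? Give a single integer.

Answer: 17

Derivation:
Step 1: +5 fires, +2 burnt (F count now 5)
Step 2: +5 fires, +5 burnt (F count now 5)
Step 3: +5 fires, +5 burnt (F count now 5)
Step 4: +2 fires, +5 burnt (F count now 2)
Step 5: +0 fires, +2 burnt (F count now 0)
Fire out after step 5
Initially T: 20, now '.': 27
Total burnt (originally-T cells now '.'): 17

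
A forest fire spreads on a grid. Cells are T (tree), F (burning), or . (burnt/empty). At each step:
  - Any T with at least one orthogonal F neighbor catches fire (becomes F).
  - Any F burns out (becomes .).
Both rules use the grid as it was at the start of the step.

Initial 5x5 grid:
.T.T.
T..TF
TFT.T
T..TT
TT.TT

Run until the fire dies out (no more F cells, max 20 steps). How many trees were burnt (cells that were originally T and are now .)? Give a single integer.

Answer: 13

Derivation:
Step 1: +4 fires, +2 burnt (F count now 4)
Step 2: +4 fires, +4 burnt (F count now 4)
Step 3: +3 fires, +4 burnt (F count now 3)
Step 4: +2 fires, +3 burnt (F count now 2)
Step 5: +0 fires, +2 burnt (F count now 0)
Fire out after step 5
Initially T: 14, now '.': 24
Total burnt (originally-T cells now '.'): 13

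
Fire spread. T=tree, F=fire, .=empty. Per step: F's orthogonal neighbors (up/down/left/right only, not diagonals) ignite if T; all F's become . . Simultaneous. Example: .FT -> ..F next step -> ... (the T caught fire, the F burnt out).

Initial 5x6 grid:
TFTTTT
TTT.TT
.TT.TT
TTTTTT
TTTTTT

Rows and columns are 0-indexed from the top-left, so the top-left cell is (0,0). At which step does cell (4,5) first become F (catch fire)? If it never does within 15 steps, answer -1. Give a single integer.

Step 1: cell (4,5)='T' (+3 fires, +1 burnt)
Step 2: cell (4,5)='T' (+4 fires, +3 burnt)
Step 3: cell (4,5)='T' (+3 fires, +4 burnt)
Step 4: cell (4,5)='T' (+5 fires, +3 burnt)
Step 5: cell (4,5)='T' (+5 fires, +5 burnt)
Step 6: cell (4,5)='T' (+3 fires, +5 burnt)
Step 7: cell (4,5)='T' (+2 fires, +3 burnt)
Step 8: cell (4,5)='F' (+1 fires, +2 burnt)
  -> target ignites at step 8
Step 9: cell (4,5)='.' (+0 fires, +1 burnt)
  fire out at step 9

8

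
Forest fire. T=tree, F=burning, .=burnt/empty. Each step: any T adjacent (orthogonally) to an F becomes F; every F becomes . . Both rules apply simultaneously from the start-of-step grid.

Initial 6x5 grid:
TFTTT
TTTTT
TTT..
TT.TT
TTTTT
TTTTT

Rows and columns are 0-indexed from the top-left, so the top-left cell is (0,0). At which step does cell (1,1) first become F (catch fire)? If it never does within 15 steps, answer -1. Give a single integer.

Step 1: cell (1,1)='F' (+3 fires, +1 burnt)
  -> target ignites at step 1
Step 2: cell (1,1)='.' (+4 fires, +3 burnt)
Step 3: cell (1,1)='.' (+5 fires, +4 burnt)
Step 4: cell (1,1)='.' (+3 fires, +5 burnt)
Step 5: cell (1,1)='.' (+3 fires, +3 burnt)
Step 6: cell (1,1)='.' (+3 fires, +3 burnt)
Step 7: cell (1,1)='.' (+3 fires, +3 burnt)
Step 8: cell (1,1)='.' (+2 fires, +3 burnt)
Step 9: cell (1,1)='.' (+0 fires, +2 burnt)
  fire out at step 9

1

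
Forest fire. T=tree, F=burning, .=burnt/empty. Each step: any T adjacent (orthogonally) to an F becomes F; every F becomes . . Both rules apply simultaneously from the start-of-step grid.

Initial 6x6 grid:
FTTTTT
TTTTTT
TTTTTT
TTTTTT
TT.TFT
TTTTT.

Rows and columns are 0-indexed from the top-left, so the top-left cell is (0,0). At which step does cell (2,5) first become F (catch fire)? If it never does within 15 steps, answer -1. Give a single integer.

Step 1: cell (2,5)='T' (+6 fires, +2 burnt)
Step 2: cell (2,5)='T' (+7 fires, +6 burnt)
Step 3: cell (2,5)='F' (+9 fires, +7 burnt)
  -> target ignites at step 3
Step 4: cell (2,5)='.' (+7 fires, +9 burnt)
Step 5: cell (2,5)='.' (+3 fires, +7 burnt)
Step 6: cell (2,5)='.' (+0 fires, +3 burnt)
  fire out at step 6

3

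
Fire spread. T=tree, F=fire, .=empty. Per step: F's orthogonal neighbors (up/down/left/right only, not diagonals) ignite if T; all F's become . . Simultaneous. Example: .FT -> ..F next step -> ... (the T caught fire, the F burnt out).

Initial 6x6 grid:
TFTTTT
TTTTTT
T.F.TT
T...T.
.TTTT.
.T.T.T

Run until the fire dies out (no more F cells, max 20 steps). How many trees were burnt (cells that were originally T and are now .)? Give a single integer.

Step 1: +4 fires, +2 burnt (F count now 4)
Step 2: +3 fires, +4 burnt (F count now 3)
Step 3: +3 fires, +3 burnt (F count now 3)
Step 4: +4 fires, +3 burnt (F count now 4)
Step 5: +2 fires, +4 burnt (F count now 2)
Step 6: +1 fires, +2 burnt (F count now 1)
Step 7: +1 fires, +1 burnt (F count now 1)
Step 8: +2 fires, +1 burnt (F count now 2)
Step 9: +1 fires, +2 burnt (F count now 1)
Step 10: +1 fires, +1 burnt (F count now 1)
Step 11: +0 fires, +1 burnt (F count now 0)
Fire out after step 11
Initially T: 23, now '.': 35
Total burnt (originally-T cells now '.'): 22

Answer: 22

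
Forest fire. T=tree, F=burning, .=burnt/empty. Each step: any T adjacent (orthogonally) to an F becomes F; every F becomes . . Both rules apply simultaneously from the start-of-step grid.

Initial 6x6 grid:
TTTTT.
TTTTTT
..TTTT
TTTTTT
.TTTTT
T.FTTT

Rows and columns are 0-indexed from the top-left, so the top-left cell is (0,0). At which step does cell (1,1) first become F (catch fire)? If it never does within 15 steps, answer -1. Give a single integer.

Step 1: cell (1,1)='T' (+2 fires, +1 burnt)
Step 2: cell (1,1)='T' (+4 fires, +2 burnt)
Step 3: cell (1,1)='T' (+5 fires, +4 burnt)
Step 4: cell (1,1)='T' (+5 fires, +5 burnt)
Step 5: cell (1,1)='F' (+5 fires, +5 burnt)
  -> target ignites at step 5
Step 6: cell (1,1)='.' (+5 fires, +5 burnt)
Step 7: cell (1,1)='.' (+3 fires, +5 burnt)
Step 8: cell (1,1)='.' (+0 fires, +3 burnt)
  fire out at step 8

5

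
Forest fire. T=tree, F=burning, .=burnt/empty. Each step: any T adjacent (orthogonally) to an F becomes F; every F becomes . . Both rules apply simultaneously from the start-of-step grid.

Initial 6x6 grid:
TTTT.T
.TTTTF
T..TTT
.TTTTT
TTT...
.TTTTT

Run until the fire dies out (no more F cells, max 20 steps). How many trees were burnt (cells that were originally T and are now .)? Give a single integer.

Answer: 25

Derivation:
Step 1: +3 fires, +1 burnt (F count now 3)
Step 2: +3 fires, +3 burnt (F count now 3)
Step 3: +4 fires, +3 burnt (F count now 4)
Step 4: +3 fires, +4 burnt (F count now 3)
Step 5: +2 fires, +3 burnt (F count now 2)
Step 6: +3 fires, +2 burnt (F count now 3)
Step 7: +2 fires, +3 burnt (F count now 2)
Step 8: +3 fires, +2 burnt (F count now 3)
Step 9: +1 fires, +3 burnt (F count now 1)
Step 10: +1 fires, +1 burnt (F count now 1)
Step 11: +0 fires, +1 burnt (F count now 0)
Fire out after step 11
Initially T: 26, now '.': 35
Total burnt (originally-T cells now '.'): 25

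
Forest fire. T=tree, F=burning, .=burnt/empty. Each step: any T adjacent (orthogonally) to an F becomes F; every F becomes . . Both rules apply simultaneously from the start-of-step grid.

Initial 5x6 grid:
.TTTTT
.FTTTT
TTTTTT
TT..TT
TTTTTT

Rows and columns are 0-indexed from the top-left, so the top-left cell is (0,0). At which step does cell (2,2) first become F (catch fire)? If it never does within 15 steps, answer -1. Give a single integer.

Step 1: cell (2,2)='T' (+3 fires, +1 burnt)
Step 2: cell (2,2)='F' (+5 fires, +3 burnt)
  -> target ignites at step 2
Step 3: cell (2,2)='.' (+5 fires, +5 burnt)
Step 4: cell (2,2)='.' (+5 fires, +5 burnt)
Step 5: cell (2,2)='.' (+4 fires, +5 burnt)
Step 6: cell (2,2)='.' (+2 fires, +4 burnt)
Step 7: cell (2,2)='.' (+1 fires, +2 burnt)
Step 8: cell (2,2)='.' (+0 fires, +1 burnt)
  fire out at step 8

2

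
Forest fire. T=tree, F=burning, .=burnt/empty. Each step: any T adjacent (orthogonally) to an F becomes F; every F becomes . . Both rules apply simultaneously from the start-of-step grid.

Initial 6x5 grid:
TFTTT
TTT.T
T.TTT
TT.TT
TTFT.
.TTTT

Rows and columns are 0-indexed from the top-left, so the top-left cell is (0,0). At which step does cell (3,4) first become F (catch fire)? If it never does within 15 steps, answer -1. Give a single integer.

Step 1: cell (3,4)='T' (+6 fires, +2 burnt)
Step 2: cell (3,4)='T' (+8 fires, +6 burnt)
Step 3: cell (3,4)='F' (+7 fires, +8 burnt)
  -> target ignites at step 3
Step 4: cell (3,4)='.' (+2 fires, +7 burnt)
Step 5: cell (3,4)='.' (+0 fires, +2 burnt)
  fire out at step 5

3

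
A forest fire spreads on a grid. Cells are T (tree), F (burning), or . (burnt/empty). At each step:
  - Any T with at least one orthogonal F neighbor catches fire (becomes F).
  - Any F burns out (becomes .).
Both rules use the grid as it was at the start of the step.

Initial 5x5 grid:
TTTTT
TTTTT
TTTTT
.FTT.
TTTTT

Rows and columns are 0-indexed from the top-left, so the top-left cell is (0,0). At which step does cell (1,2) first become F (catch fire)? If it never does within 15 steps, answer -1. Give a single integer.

Step 1: cell (1,2)='T' (+3 fires, +1 burnt)
Step 2: cell (1,2)='T' (+6 fires, +3 burnt)
Step 3: cell (1,2)='F' (+5 fires, +6 burnt)
  -> target ignites at step 3
Step 4: cell (1,2)='.' (+5 fires, +5 burnt)
Step 5: cell (1,2)='.' (+2 fires, +5 burnt)
Step 6: cell (1,2)='.' (+1 fires, +2 burnt)
Step 7: cell (1,2)='.' (+0 fires, +1 burnt)
  fire out at step 7

3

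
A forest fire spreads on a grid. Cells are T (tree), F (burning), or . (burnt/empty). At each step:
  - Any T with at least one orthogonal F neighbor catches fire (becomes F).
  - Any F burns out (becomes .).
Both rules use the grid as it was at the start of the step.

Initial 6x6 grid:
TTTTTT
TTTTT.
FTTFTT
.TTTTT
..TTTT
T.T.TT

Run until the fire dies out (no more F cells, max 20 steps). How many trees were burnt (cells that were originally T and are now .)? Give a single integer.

Step 1: +6 fires, +2 burnt (F count now 6)
Step 2: +10 fires, +6 burnt (F count now 10)
Step 3: +6 fires, +10 burnt (F count now 6)
Step 4: +4 fires, +6 burnt (F count now 4)
Step 5: +1 fires, +4 burnt (F count now 1)
Step 6: +0 fires, +1 burnt (F count now 0)
Fire out after step 6
Initially T: 28, now '.': 35
Total burnt (originally-T cells now '.'): 27

Answer: 27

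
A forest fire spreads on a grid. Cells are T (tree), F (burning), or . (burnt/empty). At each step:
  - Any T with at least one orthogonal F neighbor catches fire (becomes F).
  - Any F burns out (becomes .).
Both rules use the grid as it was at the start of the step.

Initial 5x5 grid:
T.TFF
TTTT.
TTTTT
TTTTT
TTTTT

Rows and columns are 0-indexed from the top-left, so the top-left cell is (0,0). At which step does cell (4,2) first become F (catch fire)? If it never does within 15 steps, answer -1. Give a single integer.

Step 1: cell (4,2)='T' (+2 fires, +2 burnt)
Step 2: cell (4,2)='T' (+2 fires, +2 burnt)
Step 3: cell (4,2)='T' (+4 fires, +2 burnt)
Step 4: cell (4,2)='T' (+5 fires, +4 burnt)
Step 5: cell (4,2)='F' (+5 fires, +5 burnt)
  -> target ignites at step 5
Step 6: cell (4,2)='.' (+2 fires, +5 burnt)
Step 7: cell (4,2)='.' (+1 fires, +2 burnt)
Step 8: cell (4,2)='.' (+0 fires, +1 burnt)
  fire out at step 8

5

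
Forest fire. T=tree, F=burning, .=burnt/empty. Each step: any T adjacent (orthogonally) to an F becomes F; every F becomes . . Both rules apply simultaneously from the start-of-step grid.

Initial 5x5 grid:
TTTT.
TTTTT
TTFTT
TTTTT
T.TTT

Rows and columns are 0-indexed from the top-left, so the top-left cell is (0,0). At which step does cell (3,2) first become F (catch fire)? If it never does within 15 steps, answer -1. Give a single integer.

Step 1: cell (3,2)='F' (+4 fires, +1 burnt)
  -> target ignites at step 1
Step 2: cell (3,2)='.' (+8 fires, +4 burnt)
Step 3: cell (3,2)='.' (+7 fires, +8 burnt)
Step 4: cell (3,2)='.' (+3 fires, +7 burnt)
Step 5: cell (3,2)='.' (+0 fires, +3 burnt)
  fire out at step 5

1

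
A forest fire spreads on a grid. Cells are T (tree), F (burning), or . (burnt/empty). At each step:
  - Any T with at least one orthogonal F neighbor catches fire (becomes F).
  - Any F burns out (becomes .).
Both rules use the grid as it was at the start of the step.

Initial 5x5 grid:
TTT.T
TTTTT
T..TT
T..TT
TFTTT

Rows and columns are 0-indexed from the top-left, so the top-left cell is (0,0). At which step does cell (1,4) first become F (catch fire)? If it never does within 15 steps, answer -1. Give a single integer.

Step 1: cell (1,4)='T' (+2 fires, +1 burnt)
Step 2: cell (1,4)='T' (+2 fires, +2 burnt)
Step 3: cell (1,4)='T' (+3 fires, +2 burnt)
Step 4: cell (1,4)='T' (+3 fires, +3 burnt)
Step 5: cell (1,4)='T' (+4 fires, +3 burnt)
Step 6: cell (1,4)='F' (+3 fires, +4 burnt)
  -> target ignites at step 6
Step 7: cell (1,4)='.' (+2 fires, +3 burnt)
Step 8: cell (1,4)='.' (+0 fires, +2 burnt)
  fire out at step 8

6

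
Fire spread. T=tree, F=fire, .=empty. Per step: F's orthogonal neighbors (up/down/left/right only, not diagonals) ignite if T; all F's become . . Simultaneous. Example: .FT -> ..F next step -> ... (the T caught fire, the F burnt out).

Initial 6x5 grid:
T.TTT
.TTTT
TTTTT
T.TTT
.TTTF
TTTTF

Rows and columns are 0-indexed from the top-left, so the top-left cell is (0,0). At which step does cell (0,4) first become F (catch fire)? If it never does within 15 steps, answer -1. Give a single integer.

Step 1: cell (0,4)='T' (+3 fires, +2 burnt)
Step 2: cell (0,4)='T' (+4 fires, +3 burnt)
Step 3: cell (0,4)='T' (+5 fires, +4 burnt)
Step 4: cell (0,4)='F' (+4 fires, +5 burnt)
  -> target ignites at step 4
Step 5: cell (0,4)='.' (+3 fires, +4 burnt)
Step 6: cell (0,4)='.' (+3 fires, +3 burnt)
Step 7: cell (0,4)='.' (+1 fires, +3 burnt)
Step 8: cell (0,4)='.' (+0 fires, +1 burnt)
  fire out at step 8

4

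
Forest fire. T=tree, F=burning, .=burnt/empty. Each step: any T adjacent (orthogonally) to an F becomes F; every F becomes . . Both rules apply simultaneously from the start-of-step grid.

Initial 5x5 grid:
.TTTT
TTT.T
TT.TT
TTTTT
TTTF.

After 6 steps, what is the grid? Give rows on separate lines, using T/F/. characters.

Step 1: 2 trees catch fire, 1 burn out
  .TTTT
  TTT.T
  TT.TT
  TTTFT
  TTF..
Step 2: 4 trees catch fire, 2 burn out
  .TTTT
  TTT.T
  TT.FT
  TTF.F
  TF...
Step 3: 3 trees catch fire, 4 burn out
  .TTTT
  TTT.T
  TT..F
  TF...
  F....
Step 4: 3 trees catch fire, 3 burn out
  .TTTT
  TTT.F
  TF...
  F....
  .....
Step 5: 3 trees catch fire, 3 burn out
  .TTTF
  TFT..
  F....
  .....
  .....
Step 6: 4 trees catch fire, 3 burn out
  .FTF.
  F.F..
  .....
  .....
  .....

.FTF.
F.F..
.....
.....
.....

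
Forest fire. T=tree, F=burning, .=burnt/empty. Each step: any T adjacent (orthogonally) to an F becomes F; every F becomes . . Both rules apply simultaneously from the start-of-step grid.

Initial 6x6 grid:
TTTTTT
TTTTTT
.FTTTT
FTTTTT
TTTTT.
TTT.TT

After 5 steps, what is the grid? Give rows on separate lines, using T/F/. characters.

Step 1: 4 trees catch fire, 2 burn out
  TTTTTT
  TFTTTT
  ..FTTT
  .FTTTT
  FTTTT.
  TTT.TT
Step 2: 7 trees catch fire, 4 burn out
  TFTTTT
  F.FTTT
  ...FTT
  ..FTTT
  .FTTT.
  FTT.TT
Step 3: 7 trees catch fire, 7 burn out
  F.FTTT
  ...FTT
  ....FT
  ...FTT
  ..FTT.
  .FT.TT
Step 4: 6 trees catch fire, 7 burn out
  ...FTT
  ....FT
  .....F
  ....FT
  ...FT.
  ..F.TT
Step 5: 4 trees catch fire, 6 burn out
  ....FT
  .....F
  ......
  .....F
  ....F.
  ....TT

....FT
.....F
......
.....F
....F.
....TT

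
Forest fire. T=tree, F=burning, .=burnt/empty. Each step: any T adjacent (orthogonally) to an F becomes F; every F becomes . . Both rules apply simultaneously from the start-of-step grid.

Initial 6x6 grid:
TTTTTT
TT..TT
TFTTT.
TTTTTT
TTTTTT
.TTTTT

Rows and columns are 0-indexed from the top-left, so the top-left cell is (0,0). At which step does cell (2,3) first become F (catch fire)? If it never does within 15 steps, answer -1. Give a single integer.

Step 1: cell (2,3)='T' (+4 fires, +1 burnt)
Step 2: cell (2,3)='F' (+6 fires, +4 burnt)
  -> target ignites at step 2
Step 3: cell (2,3)='.' (+7 fires, +6 burnt)
Step 4: cell (2,3)='.' (+5 fires, +7 burnt)
Step 5: cell (2,3)='.' (+5 fires, +5 burnt)
Step 6: cell (2,3)='.' (+3 fires, +5 burnt)
Step 7: cell (2,3)='.' (+1 fires, +3 burnt)
Step 8: cell (2,3)='.' (+0 fires, +1 burnt)
  fire out at step 8

2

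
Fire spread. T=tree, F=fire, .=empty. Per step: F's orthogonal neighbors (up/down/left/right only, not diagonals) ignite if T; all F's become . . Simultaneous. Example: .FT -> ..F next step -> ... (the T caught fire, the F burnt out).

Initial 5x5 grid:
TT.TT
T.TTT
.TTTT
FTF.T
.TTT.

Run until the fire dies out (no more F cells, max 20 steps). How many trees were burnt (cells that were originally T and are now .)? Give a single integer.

Answer: 14

Derivation:
Step 1: +3 fires, +2 burnt (F count now 3)
Step 2: +5 fires, +3 burnt (F count now 5)
Step 3: +2 fires, +5 burnt (F count now 2)
Step 4: +3 fires, +2 burnt (F count now 3)
Step 5: +1 fires, +3 burnt (F count now 1)
Step 6: +0 fires, +1 burnt (F count now 0)
Fire out after step 6
Initially T: 17, now '.': 22
Total burnt (originally-T cells now '.'): 14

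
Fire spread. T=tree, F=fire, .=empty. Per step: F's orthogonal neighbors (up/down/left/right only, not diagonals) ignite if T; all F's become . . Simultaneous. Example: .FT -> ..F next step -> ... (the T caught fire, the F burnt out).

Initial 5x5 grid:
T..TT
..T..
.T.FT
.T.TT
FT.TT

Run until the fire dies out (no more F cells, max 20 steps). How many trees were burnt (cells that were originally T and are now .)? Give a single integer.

Step 1: +3 fires, +2 burnt (F count now 3)
Step 2: +3 fires, +3 burnt (F count now 3)
Step 3: +2 fires, +3 burnt (F count now 2)
Step 4: +0 fires, +2 burnt (F count now 0)
Fire out after step 4
Initially T: 12, now '.': 21
Total burnt (originally-T cells now '.'): 8

Answer: 8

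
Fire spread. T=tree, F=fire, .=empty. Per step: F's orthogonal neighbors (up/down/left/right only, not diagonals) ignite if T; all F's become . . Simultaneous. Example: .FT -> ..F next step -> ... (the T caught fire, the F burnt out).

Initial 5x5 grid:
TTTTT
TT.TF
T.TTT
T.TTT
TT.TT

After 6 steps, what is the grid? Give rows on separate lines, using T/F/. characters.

Step 1: 3 trees catch fire, 1 burn out
  TTTTF
  TT.F.
  T.TTF
  T.TTT
  TT.TT
Step 2: 3 trees catch fire, 3 burn out
  TTTF.
  TT...
  T.TF.
  T.TTF
  TT.TT
Step 3: 4 trees catch fire, 3 burn out
  TTF..
  TT...
  T.F..
  T.TF.
  TT.TF
Step 4: 3 trees catch fire, 4 burn out
  TF...
  TT...
  T....
  T.F..
  TT.F.
Step 5: 2 trees catch fire, 3 burn out
  F....
  TF...
  T....
  T....
  TT...
Step 6: 1 trees catch fire, 2 burn out
  .....
  F....
  T....
  T....
  TT...

.....
F....
T....
T....
TT...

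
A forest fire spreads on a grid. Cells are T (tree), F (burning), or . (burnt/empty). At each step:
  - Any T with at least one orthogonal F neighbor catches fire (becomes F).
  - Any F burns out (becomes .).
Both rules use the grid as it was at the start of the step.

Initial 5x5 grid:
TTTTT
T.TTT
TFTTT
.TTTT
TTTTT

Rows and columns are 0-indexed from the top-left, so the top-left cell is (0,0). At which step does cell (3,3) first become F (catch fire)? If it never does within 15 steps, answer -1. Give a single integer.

Step 1: cell (3,3)='T' (+3 fires, +1 burnt)
Step 2: cell (3,3)='T' (+5 fires, +3 burnt)
Step 3: cell (3,3)='F' (+7 fires, +5 burnt)
  -> target ignites at step 3
Step 4: cell (3,3)='.' (+5 fires, +7 burnt)
Step 5: cell (3,3)='.' (+2 fires, +5 burnt)
Step 6: cell (3,3)='.' (+0 fires, +2 burnt)
  fire out at step 6

3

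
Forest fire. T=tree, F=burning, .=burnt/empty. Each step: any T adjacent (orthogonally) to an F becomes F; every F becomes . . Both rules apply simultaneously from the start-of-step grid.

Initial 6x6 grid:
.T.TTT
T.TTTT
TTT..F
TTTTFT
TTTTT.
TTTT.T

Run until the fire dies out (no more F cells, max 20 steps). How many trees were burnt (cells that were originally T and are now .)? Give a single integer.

Step 1: +4 fires, +2 burnt (F count now 4)
Step 2: +4 fires, +4 burnt (F count now 4)
Step 3: +6 fires, +4 burnt (F count now 6)
Step 4: +6 fires, +6 burnt (F count now 6)
Step 5: +3 fires, +6 burnt (F count now 3)
Step 6: +2 fires, +3 burnt (F count now 2)
Step 7: +0 fires, +2 burnt (F count now 0)
Fire out after step 7
Initially T: 27, now '.': 34
Total burnt (originally-T cells now '.'): 25

Answer: 25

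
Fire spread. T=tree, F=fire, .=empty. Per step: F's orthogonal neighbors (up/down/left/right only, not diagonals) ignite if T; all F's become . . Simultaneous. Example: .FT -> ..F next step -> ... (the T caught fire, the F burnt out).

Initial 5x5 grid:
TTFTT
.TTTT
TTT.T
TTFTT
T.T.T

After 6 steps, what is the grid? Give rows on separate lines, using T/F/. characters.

Step 1: 7 trees catch fire, 2 burn out
  TF.FT
  .TFTT
  TTF.T
  TF.FT
  T.F.T
Step 2: 7 trees catch fire, 7 burn out
  F...F
  .F.FT
  TF..T
  F...F
  T...T
Step 3: 5 trees catch fire, 7 burn out
  .....
  ....F
  F...F
  .....
  F...F
Step 4: 0 trees catch fire, 5 burn out
  .....
  .....
  .....
  .....
  .....
Step 5: 0 trees catch fire, 0 burn out
  .....
  .....
  .....
  .....
  .....
Step 6: 0 trees catch fire, 0 burn out
  .....
  .....
  .....
  .....
  .....

.....
.....
.....
.....
.....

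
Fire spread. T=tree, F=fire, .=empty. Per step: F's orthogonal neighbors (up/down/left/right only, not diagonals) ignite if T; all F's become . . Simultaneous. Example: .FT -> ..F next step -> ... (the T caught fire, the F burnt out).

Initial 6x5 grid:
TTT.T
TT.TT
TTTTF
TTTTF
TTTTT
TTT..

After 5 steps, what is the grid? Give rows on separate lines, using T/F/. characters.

Step 1: 4 trees catch fire, 2 burn out
  TTT.T
  TT.TF
  TTTF.
  TTTF.
  TTTTF
  TTT..
Step 2: 5 trees catch fire, 4 burn out
  TTT.F
  TT.F.
  TTF..
  TTF..
  TTTF.
  TTT..
Step 3: 3 trees catch fire, 5 burn out
  TTT..
  TT...
  TF...
  TF...
  TTF..
  TTT..
Step 4: 5 trees catch fire, 3 burn out
  TTT..
  TF...
  F....
  F....
  TF...
  TTF..
Step 5: 4 trees catch fire, 5 burn out
  TFT..
  F....
  .....
  .....
  F....
  TF...

TFT..
F....
.....
.....
F....
TF...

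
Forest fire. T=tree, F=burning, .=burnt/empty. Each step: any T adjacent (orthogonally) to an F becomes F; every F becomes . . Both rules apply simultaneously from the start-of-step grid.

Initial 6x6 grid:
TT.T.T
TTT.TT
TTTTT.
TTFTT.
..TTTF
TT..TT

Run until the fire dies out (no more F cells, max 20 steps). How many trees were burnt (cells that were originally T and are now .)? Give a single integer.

Answer: 22

Derivation:
Step 1: +6 fires, +2 burnt (F count now 6)
Step 2: +7 fires, +6 burnt (F count now 7)
Step 3: +3 fires, +7 burnt (F count now 3)
Step 4: +3 fires, +3 burnt (F count now 3)
Step 5: +2 fires, +3 burnt (F count now 2)
Step 6: +1 fires, +2 burnt (F count now 1)
Step 7: +0 fires, +1 burnt (F count now 0)
Fire out after step 7
Initially T: 25, now '.': 33
Total burnt (originally-T cells now '.'): 22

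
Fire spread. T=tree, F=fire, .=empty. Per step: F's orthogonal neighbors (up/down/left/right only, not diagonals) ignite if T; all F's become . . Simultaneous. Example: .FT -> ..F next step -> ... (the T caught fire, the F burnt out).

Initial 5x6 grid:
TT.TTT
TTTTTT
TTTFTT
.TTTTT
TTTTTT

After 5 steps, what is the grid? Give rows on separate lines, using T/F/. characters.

Step 1: 4 trees catch fire, 1 burn out
  TT.TTT
  TTTFTT
  TTF.FT
  .TTFTT
  TTTTTT
Step 2: 8 trees catch fire, 4 burn out
  TT.FTT
  TTF.FT
  TF...F
  .TF.FT
  TTTFTT
Step 3: 8 trees catch fire, 8 burn out
  TT..FT
  TF...F
  F.....
  .F...F
  TTF.FT
Step 4: 5 trees catch fire, 8 burn out
  TF...F
  F.....
  ......
  ......
  TF...F
Step 5: 2 trees catch fire, 5 burn out
  F.....
  ......
  ......
  ......
  F.....

F.....
......
......
......
F.....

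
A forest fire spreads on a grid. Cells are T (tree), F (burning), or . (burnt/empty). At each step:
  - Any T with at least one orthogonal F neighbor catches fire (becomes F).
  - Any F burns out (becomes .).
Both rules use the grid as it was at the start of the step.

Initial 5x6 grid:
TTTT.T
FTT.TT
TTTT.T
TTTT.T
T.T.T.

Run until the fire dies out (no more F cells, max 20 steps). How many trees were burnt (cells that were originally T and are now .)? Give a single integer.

Step 1: +3 fires, +1 burnt (F count now 3)
Step 2: +4 fires, +3 burnt (F count now 4)
Step 3: +4 fires, +4 burnt (F count now 4)
Step 4: +3 fires, +4 burnt (F count now 3)
Step 5: +2 fires, +3 burnt (F count now 2)
Step 6: +0 fires, +2 burnt (F count now 0)
Fire out after step 6
Initially T: 22, now '.': 24
Total burnt (originally-T cells now '.'): 16

Answer: 16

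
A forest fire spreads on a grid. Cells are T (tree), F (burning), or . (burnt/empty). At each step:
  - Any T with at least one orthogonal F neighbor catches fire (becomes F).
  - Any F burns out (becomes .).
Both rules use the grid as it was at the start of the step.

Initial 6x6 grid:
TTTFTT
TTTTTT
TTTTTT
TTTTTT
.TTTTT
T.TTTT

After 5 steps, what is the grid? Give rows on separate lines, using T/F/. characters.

Step 1: 3 trees catch fire, 1 burn out
  TTF.FT
  TTTFTT
  TTTTTT
  TTTTTT
  .TTTTT
  T.TTTT
Step 2: 5 trees catch fire, 3 burn out
  TF...F
  TTF.FT
  TTTFTT
  TTTTTT
  .TTTTT
  T.TTTT
Step 3: 6 trees catch fire, 5 burn out
  F.....
  TF...F
  TTF.FT
  TTTFTT
  .TTTTT
  T.TTTT
Step 4: 6 trees catch fire, 6 burn out
  ......
  F.....
  TF...F
  TTF.FT
  .TTFTT
  T.TTTT
Step 5: 6 trees catch fire, 6 burn out
  ......
  ......
  F.....
  TF...F
  .TF.FT
  T.TFTT

......
......
F.....
TF...F
.TF.FT
T.TFTT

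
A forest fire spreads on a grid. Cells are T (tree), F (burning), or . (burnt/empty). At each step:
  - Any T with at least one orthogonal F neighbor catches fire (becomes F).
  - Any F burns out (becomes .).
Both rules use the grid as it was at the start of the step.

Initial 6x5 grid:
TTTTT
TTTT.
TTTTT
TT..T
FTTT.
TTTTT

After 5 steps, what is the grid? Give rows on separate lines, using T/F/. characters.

Step 1: 3 trees catch fire, 1 burn out
  TTTTT
  TTTT.
  TTTTT
  FT..T
  .FTT.
  FTTTT
Step 2: 4 trees catch fire, 3 burn out
  TTTTT
  TTTT.
  FTTTT
  .F..T
  ..FT.
  .FTTT
Step 3: 4 trees catch fire, 4 burn out
  TTTTT
  FTTT.
  .FTTT
  ....T
  ...F.
  ..FTT
Step 4: 4 trees catch fire, 4 burn out
  FTTTT
  .FTT.
  ..FTT
  ....T
  .....
  ...FT
Step 5: 4 trees catch fire, 4 burn out
  .FTTT
  ..FT.
  ...FT
  ....T
  .....
  ....F

.FTTT
..FT.
...FT
....T
.....
....F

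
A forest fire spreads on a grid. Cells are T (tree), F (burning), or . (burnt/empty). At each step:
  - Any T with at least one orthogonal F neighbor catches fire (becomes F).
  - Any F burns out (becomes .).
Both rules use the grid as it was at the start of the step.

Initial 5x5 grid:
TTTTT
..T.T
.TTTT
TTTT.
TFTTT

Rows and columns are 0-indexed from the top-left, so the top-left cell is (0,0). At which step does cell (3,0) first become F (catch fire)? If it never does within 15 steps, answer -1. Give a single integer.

Step 1: cell (3,0)='T' (+3 fires, +1 burnt)
Step 2: cell (3,0)='F' (+4 fires, +3 burnt)
  -> target ignites at step 2
Step 3: cell (3,0)='.' (+3 fires, +4 burnt)
Step 4: cell (3,0)='.' (+2 fires, +3 burnt)
Step 5: cell (3,0)='.' (+2 fires, +2 burnt)
Step 6: cell (3,0)='.' (+3 fires, +2 burnt)
Step 7: cell (3,0)='.' (+2 fires, +3 burnt)
Step 8: cell (3,0)='.' (+0 fires, +2 burnt)
  fire out at step 8

2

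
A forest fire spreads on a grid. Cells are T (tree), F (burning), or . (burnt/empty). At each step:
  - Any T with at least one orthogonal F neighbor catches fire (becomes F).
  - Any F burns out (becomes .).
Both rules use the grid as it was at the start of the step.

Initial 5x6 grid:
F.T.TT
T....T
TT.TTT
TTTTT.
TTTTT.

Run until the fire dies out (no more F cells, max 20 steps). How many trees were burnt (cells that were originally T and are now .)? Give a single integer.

Step 1: +1 fires, +1 burnt (F count now 1)
Step 2: +1 fires, +1 burnt (F count now 1)
Step 3: +2 fires, +1 burnt (F count now 2)
Step 4: +2 fires, +2 burnt (F count now 2)
Step 5: +2 fires, +2 burnt (F count now 2)
Step 6: +2 fires, +2 burnt (F count now 2)
Step 7: +3 fires, +2 burnt (F count now 3)
Step 8: +2 fires, +3 burnt (F count now 2)
Step 9: +1 fires, +2 burnt (F count now 1)
Step 10: +1 fires, +1 burnt (F count now 1)
Step 11: +1 fires, +1 burnt (F count now 1)
Step 12: +1 fires, +1 burnt (F count now 1)
Step 13: +0 fires, +1 burnt (F count now 0)
Fire out after step 13
Initially T: 20, now '.': 29
Total burnt (originally-T cells now '.'): 19

Answer: 19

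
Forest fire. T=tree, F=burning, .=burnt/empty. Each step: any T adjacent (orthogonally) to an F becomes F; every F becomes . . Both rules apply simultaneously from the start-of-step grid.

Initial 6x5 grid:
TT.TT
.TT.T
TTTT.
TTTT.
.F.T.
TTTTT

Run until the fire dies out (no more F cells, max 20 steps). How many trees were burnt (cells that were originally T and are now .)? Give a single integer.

Step 1: +2 fires, +1 burnt (F count now 2)
Step 2: +5 fires, +2 burnt (F count now 5)
Step 3: +5 fires, +5 burnt (F count now 5)
Step 4: +5 fires, +5 burnt (F count now 5)
Step 5: +1 fires, +5 burnt (F count now 1)
Step 6: +0 fires, +1 burnt (F count now 0)
Fire out after step 6
Initially T: 21, now '.': 27
Total burnt (originally-T cells now '.'): 18

Answer: 18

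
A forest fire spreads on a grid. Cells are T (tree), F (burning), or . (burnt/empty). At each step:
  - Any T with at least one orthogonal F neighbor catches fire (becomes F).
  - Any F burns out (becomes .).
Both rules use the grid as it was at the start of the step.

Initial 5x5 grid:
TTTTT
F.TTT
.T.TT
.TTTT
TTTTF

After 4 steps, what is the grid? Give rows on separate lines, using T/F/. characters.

Step 1: 3 trees catch fire, 2 burn out
  FTTTT
  ..TTT
  .T.TT
  .TTTF
  TTTF.
Step 2: 4 trees catch fire, 3 burn out
  .FTTT
  ..TTT
  .T.TF
  .TTF.
  TTF..
Step 3: 5 trees catch fire, 4 burn out
  ..FTT
  ..TTF
  .T.F.
  .TF..
  TF...
Step 4: 6 trees catch fire, 5 burn out
  ...FF
  ..FF.
  .T...
  .F...
  F....

...FF
..FF.
.T...
.F...
F....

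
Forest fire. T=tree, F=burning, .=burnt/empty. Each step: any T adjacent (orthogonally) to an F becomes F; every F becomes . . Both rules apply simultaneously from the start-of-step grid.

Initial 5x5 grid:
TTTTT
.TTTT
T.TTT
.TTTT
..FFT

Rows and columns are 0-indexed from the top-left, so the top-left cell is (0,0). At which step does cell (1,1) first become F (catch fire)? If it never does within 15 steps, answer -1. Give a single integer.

Step 1: cell (1,1)='T' (+3 fires, +2 burnt)
Step 2: cell (1,1)='T' (+4 fires, +3 burnt)
Step 3: cell (1,1)='T' (+3 fires, +4 burnt)
Step 4: cell (1,1)='F' (+4 fires, +3 burnt)
  -> target ignites at step 4
Step 5: cell (1,1)='.' (+2 fires, +4 burnt)
Step 6: cell (1,1)='.' (+1 fires, +2 burnt)
Step 7: cell (1,1)='.' (+0 fires, +1 burnt)
  fire out at step 7

4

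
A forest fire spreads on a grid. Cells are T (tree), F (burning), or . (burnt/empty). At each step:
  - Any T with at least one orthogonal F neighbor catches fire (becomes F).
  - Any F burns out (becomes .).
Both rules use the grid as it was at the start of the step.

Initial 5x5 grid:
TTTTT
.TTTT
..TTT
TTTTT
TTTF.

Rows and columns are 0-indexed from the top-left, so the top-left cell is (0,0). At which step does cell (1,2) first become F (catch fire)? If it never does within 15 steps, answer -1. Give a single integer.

Step 1: cell (1,2)='T' (+2 fires, +1 burnt)
Step 2: cell (1,2)='T' (+4 fires, +2 burnt)
Step 3: cell (1,2)='T' (+5 fires, +4 burnt)
Step 4: cell (1,2)='F' (+4 fires, +5 burnt)
  -> target ignites at step 4
Step 5: cell (1,2)='.' (+3 fires, +4 burnt)
Step 6: cell (1,2)='.' (+1 fires, +3 burnt)
Step 7: cell (1,2)='.' (+1 fires, +1 burnt)
Step 8: cell (1,2)='.' (+0 fires, +1 burnt)
  fire out at step 8

4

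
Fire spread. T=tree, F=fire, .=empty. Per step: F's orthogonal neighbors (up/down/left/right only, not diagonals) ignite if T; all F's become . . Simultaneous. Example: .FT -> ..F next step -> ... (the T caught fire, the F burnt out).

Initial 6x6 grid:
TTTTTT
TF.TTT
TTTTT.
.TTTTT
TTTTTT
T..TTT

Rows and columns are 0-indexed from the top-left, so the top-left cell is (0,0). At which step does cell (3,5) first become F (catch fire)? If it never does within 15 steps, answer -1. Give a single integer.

Step 1: cell (3,5)='T' (+3 fires, +1 burnt)
Step 2: cell (3,5)='T' (+5 fires, +3 burnt)
Step 3: cell (3,5)='T' (+4 fires, +5 burnt)
Step 4: cell (3,5)='T' (+6 fires, +4 burnt)
Step 5: cell (3,5)='T' (+5 fires, +6 burnt)
Step 6: cell (3,5)='F' (+4 fires, +5 burnt)
  -> target ignites at step 6
Step 7: cell (3,5)='.' (+2 fires, +4 burnt)
Step 8: cell (3,5)='.' (+1 fires, +2 burnt)
Step 9: cell (3,5)='.' (+0 fires, +1 burnt)
  fire out at step 9

6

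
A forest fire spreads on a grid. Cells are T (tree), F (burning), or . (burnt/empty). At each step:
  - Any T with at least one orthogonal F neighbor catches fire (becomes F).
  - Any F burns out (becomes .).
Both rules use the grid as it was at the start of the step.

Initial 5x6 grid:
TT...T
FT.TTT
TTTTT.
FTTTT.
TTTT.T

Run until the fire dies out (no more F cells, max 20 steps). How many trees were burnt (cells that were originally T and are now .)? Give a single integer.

Answer: 20

Derivation:
Step 1: +5 fires, +2 burnt (F count now 5)
Step 2: +4 fires, +5 burnt (F count now 4)
Step 3: +3 fires, +4 burnt (F count now 3)
Step 4: +3 fires, +3 burnt (F count now 3)
Step 5: +2 fires, +3 burnt (F count now 2)
Step 6: +1 fires, +2 burnt (F count now 1)
Step 7: +1 fires, +1 burnt (F count now 1)
Step 8: +1 fires, +1 burnt (F count now 1)
Step 9: +0 fires, +1 burnt (F count now 0)
Fire out after step 9
Initially T: 21, now '.': 29
Total burnt (originally-T cells now '.'): 20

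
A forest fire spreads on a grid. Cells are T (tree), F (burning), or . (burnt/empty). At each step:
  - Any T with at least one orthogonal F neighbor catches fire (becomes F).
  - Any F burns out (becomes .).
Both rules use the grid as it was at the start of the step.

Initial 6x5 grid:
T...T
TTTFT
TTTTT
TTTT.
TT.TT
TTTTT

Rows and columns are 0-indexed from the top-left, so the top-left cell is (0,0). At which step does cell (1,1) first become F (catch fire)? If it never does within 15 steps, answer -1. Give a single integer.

Step 1: cell (1,1)='T' (+3 fires, +1 burnt)
Step 2: cell (1,1)='F' (+5 fires, +3 burnt)
  -> target ignites at step 2
Step 3: cell (1,1)='.' (+4 fires, +5 burnt)
Step 4: cell (1,1)='.' (+5 fires, +4 burnt)
Step 5: cell (1,1)='.' (+4 fires, +5 burnt)
Step 6: cell (1,1)='.' (+2 fires, +4 burnt)
Step 7: cell (1,1)='.' (+1 fires, +2 burnt)
Step 8: cell (1,1)='.' (+0 fires, +1 burnt)
  fire out at step 8

2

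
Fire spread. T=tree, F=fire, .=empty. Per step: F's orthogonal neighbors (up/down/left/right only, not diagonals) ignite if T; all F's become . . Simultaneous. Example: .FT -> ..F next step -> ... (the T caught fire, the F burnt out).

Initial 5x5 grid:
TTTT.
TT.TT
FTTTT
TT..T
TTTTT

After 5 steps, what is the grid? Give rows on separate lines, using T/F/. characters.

Step 1: 3 trees catch fire, 1 burn out
  TTTT.
  FT.TT
  .FTTT
  FT..T
  TTTTT
Step 2: 5 trees catch fire, 3 burn out
  FTTT.
  .F.TT
  ..FTT
  .F..T
  FTTTT
Step 3: 3 trees catch fire, 5 burn out
  .FTT.
  ...TT
  ...FT
  ....T
  .FTTT
Step 4: 4 trees catch fire, 3 burn out
  ..FT.
  ...FT
  ....F
  ....T
  ..FTT
Step 5: 4 trees catch fire, 4 burn out
  ...F.
  ....F
  .....
  ....F
  ...FT

...F.
....F
.....
....F
...FT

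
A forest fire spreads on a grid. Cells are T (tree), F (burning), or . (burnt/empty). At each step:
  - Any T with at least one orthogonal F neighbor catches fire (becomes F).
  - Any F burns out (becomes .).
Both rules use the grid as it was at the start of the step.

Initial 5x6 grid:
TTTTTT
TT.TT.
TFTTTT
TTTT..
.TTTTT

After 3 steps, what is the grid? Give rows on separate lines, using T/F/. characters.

Step 1: 4 trees catch fire, 1 burn out
  TTTTTT
  TF.TT.
  F.FTTT
  TFTT..
  .TTTTT
Step 2: 6 trees catch fire, 4 burn out
  TFTTTT
  F..TT.
  ...FTT
  F.FT..
  .FTTTT
Step 3: 6 trees catch fire, 6 burn out
  F.FTTT
  ...FT.
  ....FT
  ...F..
  ..FTTT

F.FTTT
...FT.
....FT
...F..
..FTTT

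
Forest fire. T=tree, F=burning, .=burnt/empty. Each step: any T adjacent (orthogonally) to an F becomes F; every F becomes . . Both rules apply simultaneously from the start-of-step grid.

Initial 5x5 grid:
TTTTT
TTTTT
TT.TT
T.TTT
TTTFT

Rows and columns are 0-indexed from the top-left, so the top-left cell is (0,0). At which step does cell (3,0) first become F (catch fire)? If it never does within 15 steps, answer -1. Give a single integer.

Step 1: cell (3,0)='T' (+3 fires, +1 burnt)
Step 2: cell (3,0)='T' (+4 fires, +3 burnt)
Step 3: cell (3,0)='T' (+3 fires, +4 burnt)
Step 4: cell (3,0)='F' (+4 fires, +3 burnt)
  -> target ignites at step 4
Step 5: cell (3,0)='.' (+4 fires, +4 burnt)
Step 6: cell (3,0)='.' (+3 fires, +4 burnt)
Step 7: cell (3,0)='.' (+1 fires, +3 burnt)
Step 8: cell (3,0)='.' (+0 fires, +1 burnt)
  fire out at step 8

4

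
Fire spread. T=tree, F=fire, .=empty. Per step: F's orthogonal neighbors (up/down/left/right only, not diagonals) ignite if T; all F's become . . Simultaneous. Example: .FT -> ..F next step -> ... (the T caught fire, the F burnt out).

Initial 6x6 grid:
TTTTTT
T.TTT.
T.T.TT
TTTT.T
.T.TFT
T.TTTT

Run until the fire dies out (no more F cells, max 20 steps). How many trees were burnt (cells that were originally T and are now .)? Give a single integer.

Answer: 26

Derivation:
Step 1: +3 fires, +1 burnt (F count now 3)
Step 2: +4 fires, +3 burnt (F count now 4)
Step 3: +3 fires, +4 burnt (F count now 3)
Step 4: +3 fires, +3 burnt (F count now 3)
Step 5: +4 fires, +3 burnt (F count now 4)
Step 6: +4 fires, +4 burnt (F count now 4)
Step 7: +4 fires, +4 burnt (F count now 4)
Step 8: +1 fires, +4 burnt (F count now 1)
Step 9: +0 fires, +1 burnt (F count now 0)
Fire out after step 9
Initially T: 27, now '.': 35
Total burnt (originally-T cells now '.'): 26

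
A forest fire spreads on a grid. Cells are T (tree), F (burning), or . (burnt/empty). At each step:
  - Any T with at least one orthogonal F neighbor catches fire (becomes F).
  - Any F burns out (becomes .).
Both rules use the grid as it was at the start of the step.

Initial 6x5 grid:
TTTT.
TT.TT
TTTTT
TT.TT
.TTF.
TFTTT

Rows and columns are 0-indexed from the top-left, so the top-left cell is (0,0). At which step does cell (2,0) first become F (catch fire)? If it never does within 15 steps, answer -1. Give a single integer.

Step 1: cell (2,0)='T' (+6 fires, +2 burnt)
Step 2: cell (2,0)='T' (+4 fires, +6 burnt)
Step 3: cell (2,0)='T' (+5 fires, +4 burnt)
Step 4: cell (2,0)='F' (+4 fires, +5 burnt)
  -> target ignites at step 4
Step 5: cell (2,0)='.' (+3 fires, +4 burnt)
Step 6: cell (2,0)='.' (+1 fires, +3 burnt)
Step 7: cell (2,0)='.' (+0 fires, +1 burnt)
  fire out at step 7

4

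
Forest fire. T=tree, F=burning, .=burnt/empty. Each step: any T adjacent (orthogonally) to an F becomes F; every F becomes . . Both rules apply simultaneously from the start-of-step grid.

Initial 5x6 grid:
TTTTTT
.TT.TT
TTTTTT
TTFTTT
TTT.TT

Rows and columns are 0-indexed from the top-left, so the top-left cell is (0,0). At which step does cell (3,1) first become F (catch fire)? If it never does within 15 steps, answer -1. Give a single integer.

Step 1: cell (3,1)='F' (+4 fires, +1 burnt)
  -> target ignites at step 1
Step 2: cell (3,1)='.' (+6 fires, +4 burnt)
Step 3: cell (3,1)='.' (+7 fires, +6 burnt)
Step 4: cell (3,1)='.' (+5 fires, +7 burnt)
Step 5: cell (3,1)='.' (+3 fires, +5 burnt)
Step 6: cell (3,1)='.' (+1 fires, +3 burnt)
Step 7: cell (3,1)='.' (+0 fires, +1 burnt)
  fire out at step 7

1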